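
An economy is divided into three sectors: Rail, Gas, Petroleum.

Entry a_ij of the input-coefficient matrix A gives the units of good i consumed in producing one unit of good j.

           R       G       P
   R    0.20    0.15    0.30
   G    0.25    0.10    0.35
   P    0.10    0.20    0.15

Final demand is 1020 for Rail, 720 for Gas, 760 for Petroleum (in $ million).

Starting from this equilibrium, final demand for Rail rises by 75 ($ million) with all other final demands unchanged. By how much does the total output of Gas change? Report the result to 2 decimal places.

I − A =
  [   0.80    -0.15    -0.30]
  [  -0.25     0.90    -0.35]
  [  -0.10    -0.20     0.85]
Cofactors of I−A, C_ij = (−1)^(i+j)·(minor ij) (rows/columns in the sector order above):
  C_11 = (0.90)(0.85) − (-0.35)(-0.20) = 0.6950
  C_12 = −[(-0.25)(0.85) − (-0.35)(-0.10)] = 0.2475
  C_13 = (-0.25)(-0.20) − (0.90)(-0.10) = 0.1400
  C_21 = −[(-0.15)(0.85) − (-0.30)(-0.20)] = 0.1875
  C_22 = (0.80)(0.85) − (-0.30)(-0.10) = 0.6500
  C_23 = −[(0.80)(-0.20) − (-0.15)(-0.10)] = 0.1750
  C_31 = (-0.15)(-0.35) − (-0.30)(0.90) = 0.3225
  C_32 = −[(0.80)(-0.35) − (-0.30)(-0.25)] = 0.3550
  C_33 = (0.80)(0.90) − (-0.15)(-0.25) = 0.6825
det(I−A) = Σ_j (I−A)_1j·C_1j = (0.80)(0.6950) + (-0.15)(0.2475) + (-0.30)(0.1400) = 0.476875
adj(I−A) = Cᵀ =
  [ 0.6950   0.1875   0.3225]
  [ 0.2475   0.6500   0.3550]
  [ 0.1400   0.1750   0.6825]
(I − A)⁻¹ = adj(I−A) / det(I−A) ≈
  [   1.4574     0.3932     0.6763]
  [   0.5190     1.3630     0.7444]
  [   0.2936     0.3670     1.4312]
Δx = (I − A)⁻¹ Δd with Δd having +75 in the Rail component and 0 elsewhere.
So Δx_G = L_GR · (+75), where L_GR = adj(I−A)_GR / det(I−A) = 0.2475 / 0.476875.
Δx_G = 0.2475 × (+75) / 0.476875 = 18.5625 / 0.476875 ≈ 38.93.

Δx_G = 38.93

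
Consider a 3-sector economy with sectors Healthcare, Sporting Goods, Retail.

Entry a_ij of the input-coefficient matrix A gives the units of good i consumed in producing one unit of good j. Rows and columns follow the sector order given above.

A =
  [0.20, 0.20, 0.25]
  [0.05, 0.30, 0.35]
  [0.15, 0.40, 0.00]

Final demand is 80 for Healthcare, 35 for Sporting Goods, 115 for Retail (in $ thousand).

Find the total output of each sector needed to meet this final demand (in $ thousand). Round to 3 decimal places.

x_1 = 210.662, x_2 = 172.934, x_3 = 215.773

I − A =
  [   0.80    -0.20    -0.25]
  [  -0.05     0.70    -0.35]
  [  -0.15    -0.40     1.00]
Cofactors of I−A, C_ij = (−1)^(i+j)·(minor ij) (rows/columns in the sector order above):
  C_11 = (0.70)(1.00) − (-0.35)(-0.40) = 0.5600
  C_12 = −[(-0.05)(1.00) − (-0.35)(-0.15)] = 0.1025
  C_13 = (-0.05)(-0.40) − (0.70)(-0.15) = 0.1250
  C_21 = −[(-0.20)(1.00) − (-0.25)(-0.40)] = 0.3000
  C_22 = (0.80)(1.00) − (-0.25)(-0.15) = 0.7625
  C_23 = −[(0.80)(-0.40) − (-0.20)(-0.15)] = 0.3500
  C_31 = (-0.20)(-0.35) − (-0.25)(0.70) = 0.2450
  C_32 = −[(0.80)(-0.35) − (-0.25)(-0.05)] = 0.2925
  C_33 = (0.80)(0.70) − (-0.20)(-0.05) = 0.5500
det(I−A) = Σ_j (I−A)_1j·C_1j = (0.80)(0.5600) + (-0.20)(0.1025) + (-0.25)(0.1250) = 0.39625
adj(I−A) = Cᵀ =
  [ 0.5600   0.3000   0.2450]
  [ 0.1025   0.7625   0.2925]
  [ 0.1250   0.3500   0.5500]
(I − A)⁻¹ = adj(I−A) / det(I−A) ≈
  [   1.4132     0.7571     0.6183]
  [   0.2587     1.9243     0.7382]
  [   0.3155     0.8833     1.3880]
x = (I − A)⁻¹ d = adj(I−A)·d / det(I−A), with det(I−A) = 0.39625:
  x_1 = (0.5600·80 + 0.3000·35 + 0.2450·115) / 0.39625 = 83.475 / 0.39625 ≈ 210.662
  x_2 = (0.1025·80 + 0.7625·35 + 0.2925·115) / 0.39625 = 68.525 / 0.39625 ≈ 172.934
  x_3 = (0.1250·80 + 0.3500·35 + 0.5500·115) / 0.39625 = 85.50 / 0.39625 ≈ 215.773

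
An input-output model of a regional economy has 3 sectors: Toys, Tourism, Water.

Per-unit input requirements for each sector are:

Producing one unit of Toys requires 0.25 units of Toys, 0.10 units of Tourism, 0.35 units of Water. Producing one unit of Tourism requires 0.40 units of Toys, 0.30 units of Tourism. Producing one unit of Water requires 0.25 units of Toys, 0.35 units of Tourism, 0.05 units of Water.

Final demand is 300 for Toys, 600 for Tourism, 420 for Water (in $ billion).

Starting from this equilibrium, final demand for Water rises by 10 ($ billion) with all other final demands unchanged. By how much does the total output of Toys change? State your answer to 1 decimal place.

I − A =
  [   0.75    -0.40    -0.25]
  [  -0.10     0.70    -0.35]
  [  -0.35     0.00     0.95]
Cofactors of I−A, C_ij = (−1)^(i+j)·(minor ij) (rows/columns in the sector order above):
  C_11 = (0.70)(0.95) − (-0.35)(0.00) = 0.6650
  C_12 = −[(-0.10)(0.95) − (-0.35)(-0.35)] = 0.2175
  C_13 = (-0.10)(0.00) − (0.70)(-0.35) = 0.2450
  C_21 = −[(-0.40)(0.95) − (-0.25)(0.00)] = 0.3800
  C_22 = (0.75)(0.95) − (-0.25)(-0.35) = 0.6250
  C_23 = −[(0.75)(0.00) − (-0.40)(-0.35)] = 0.1400
  C_31 = (-0.40)(-0.35) − (-0.25)(0.70) = 0.3150
  C_32 = −[(0.75)(-0.35) − (-0.25)(-0.10)] = 0.2875
  C_33 = (0.75)(0.70) − (-0.40)(-0.10) = 0.4850
det(I−A) = Σ_j (I−A)_1j·C_1j = (0.75)(0.6650) + (-0.40)(0.2175) + (-0.25)(0.2450) = 0.3505
adj(I−A) = Cᵀ =
  [ 0.6650   0.3800   0.3150]
  [ 0.2175   0.6250   0.2875]
  [ 0.2450   0.1400   0.4850]
(I − A)⁻¹ = adj(I−A) / det(I−A) ≈
  [   1.8973     1.0842     0.8987]
  [   0.6205     1.7832     0.8203]
  [   0.6990     0.3994     1.3837]
Δx = (I − A)⁻¹ Δd with Δd having +10 in the Water component and 0 elsewhere.
So Δx_1 = L_13 · (+10), where L_13 = adj(I−A)_13 / det(I−A) = 0.3150 / 0.3505.
Δx_1 = 0.3150 × (+10) / 0.3505 = 3.15 / 0.3505 ≈ 9.0.

Δx_1 = 9.0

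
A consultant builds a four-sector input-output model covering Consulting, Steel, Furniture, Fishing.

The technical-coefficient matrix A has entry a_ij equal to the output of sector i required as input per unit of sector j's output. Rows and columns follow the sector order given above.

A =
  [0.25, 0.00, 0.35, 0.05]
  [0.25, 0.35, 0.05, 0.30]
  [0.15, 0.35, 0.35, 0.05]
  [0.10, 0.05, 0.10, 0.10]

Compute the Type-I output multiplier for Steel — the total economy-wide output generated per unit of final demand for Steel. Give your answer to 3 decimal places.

m_2 = 4.182

I − A =
  [   0.75     0.00    -0.35    -0.05]
  [  -0.25     0.65    -0.05    -0.30]
  [  -0.15    -0.35     0.65    -0.05]
  [  -0.10    -0.05    -0.10     0.90]
Compute the cofactors C_ij = (−1)^(i+j)·(3×3 minor ij) of I−A; the adjugate is their transpose:
adj(I−A) = Cᵀ =
  [ 0.340875   0.114500   0.202875   0.068375]
  [ 0.176000   0.382000   0.146500   0.145250]
  [ 0.178625   0.236750   0.423625   0.112375]
  [ 0.067500   0.060250   0.077750   0.239000]
det(I−A) = Σ_j (I−A)_1j·C_1j = (0.75)(0.340875) + (0.00)(0.176000) + (-0.35)(0.178625) + (-0.05)(0.067500) = 0.1897625
(I − A)⁻¹ = adj(I−A) / det(I−A) ≈
  [   1.7963     0.6034     1.0691     0.3603]
  [   0.9275     2.0130     0.7720     0.7654]
  [   0.9413     1.2476     2.2324     0.5922]
  [   0.3557     0.3175     0.4097     1.2595]
The output multiplier for sector j is the column-j sum of the Leontief inverse (I − A)⁻¹ = adj(I−A) / det(I−A).
Column 2 of adj(I−A): (0.114500, 0.382000, 0.236750, 0.060250); det(I−A) = 0.1897625.
m_2 = (0.114500 + 0.382000 + 0.236750 + 0.060250) / 0.1897625 = 0.7935 / 0.1897625 ≈ 4.182.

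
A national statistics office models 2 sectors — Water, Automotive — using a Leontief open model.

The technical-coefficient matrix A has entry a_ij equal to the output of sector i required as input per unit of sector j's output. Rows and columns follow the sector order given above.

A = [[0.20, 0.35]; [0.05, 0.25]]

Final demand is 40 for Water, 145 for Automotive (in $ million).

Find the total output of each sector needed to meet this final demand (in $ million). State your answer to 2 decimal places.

x_W = 138.63, x_A = 202.58

I − A =
  [   0.80    -0.35]
  [  -0.05     0.75]
det(I−A) = (0.80)(0.75) − (-0.35)(-0.05) = 0.5825
adj(I−A) = [[0.75, 0.35], [0.05, 0.80]]
(I − A)⁻¹ = adj(I−A) / det(I−A) ≈
  [   1.2876     0.6009]
  [   0.0858     1.3734]
x = (I − A)⁻¹ d = adj(I−A)·d / det(I−A), with det(I−A) = 0.5825:
  x_W = (0.75·40 + 0.35·145) / 0.5825 = 80.75 / 0.5825 ≈ 138.63
  x_A = (0.05·40 + 0.80·145) / 0.5825 = 118.00 / 0.5825 ≈ 202.58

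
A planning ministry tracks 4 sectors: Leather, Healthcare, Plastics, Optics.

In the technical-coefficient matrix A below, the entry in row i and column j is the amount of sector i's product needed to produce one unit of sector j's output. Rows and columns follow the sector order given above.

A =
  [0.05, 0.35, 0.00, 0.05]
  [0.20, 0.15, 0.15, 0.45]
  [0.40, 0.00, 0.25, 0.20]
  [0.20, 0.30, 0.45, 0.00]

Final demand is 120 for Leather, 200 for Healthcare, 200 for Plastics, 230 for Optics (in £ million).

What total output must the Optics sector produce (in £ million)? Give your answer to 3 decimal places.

x_4 = 1057.707

I − A =
  [   0.95    -0.35     0.00    -0.05]
  [  -0.20     0.85    -0.15    -0.45]
  [  -0.40     0.00     0.75    -0.20]
  [  -0.20    -0.30    -0.45     1.00]
Compute the cofactors C_ij = (−1)^(i+j)·(3×3 minor ij) of I−A; the adjugate is their transpose:
adj(I−A) = Cᵀ =
  [ 0.450750   0.242250   0.144750   0.160500]
  [ 0.346500   0.610500   0.337875   0.359625]
  [ 0.332000   0.217000   0.566250   0.227500]
  [ 0.343500   0.329250   0.385125   0.532125]
det(I−A) = Σ_j (I−A)_1j·C_1j = (0.95)(0.450750) + (-0.35)(0.346500) + (0.00)(0.332000) + (-0.05)(0.343500) = 0.2897625
(I − A)⁻¹ = adj(I−A) / det(I−A) ≈
  [   1.5556     0.8360     0.4995     0.5539]
  [   1.1958     2.1069     1.1660     1.2411]
  [   1.1458     0.7489     1.9542     0.7851]
  [   1.1855     1.1363     1.3291     1.8364]
x = (I − A)⁻¹ d = adj(I−A)·d / det(I−A), with det(I−A) = 0.2897625:
  x_1 = (0.450750·120 + 0.242250·200 + 0.144750·200 + 0.160500·230) / 0.2897625 = 168.405 / 0.2897625 ≈ 581.183
  x_2 = (0.346500·120 + 0.610500·200 + 0.337875·200 + 0.359625·230) / 0.2897625 = 313.96875 / 0.2897625 ≈ 1083.538
  x_3 = (0.332000·120 + 0.217000·200 + 0.566250·200 + 0.227500·230) / 0.2897625 = 248.815 / 0.2897625 ≈ 858.686
  x_4 = (0.343500·120 + 0.329250·200 + 0.385125·200 + 0.532125·230) / 0.2897625 = 306.48375 / 0.2897625 ≈ 1057.707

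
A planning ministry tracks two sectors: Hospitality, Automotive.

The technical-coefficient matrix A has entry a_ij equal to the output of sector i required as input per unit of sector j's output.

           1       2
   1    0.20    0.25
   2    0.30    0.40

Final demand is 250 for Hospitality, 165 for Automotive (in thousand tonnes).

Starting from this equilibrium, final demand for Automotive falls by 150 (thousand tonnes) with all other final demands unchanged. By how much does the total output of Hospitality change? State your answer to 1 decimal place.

Δx_1 = -92.6

I − A =
  [   0.80    -0.25]
  [  -0.30     0.60]
det(I−A) = (0.80)(0.60) − (-0.25)(-0.30) = 0.4050
adj(I−A) = [[0.60, 0.25], [0.30, 0.80]]
(I − A)⁻¹ = adj(I−A) / det(I−A) ≈
  [   1.4815     0.6173]
  [   0.7407     1.9753]
Δx = (I − A)⁻¹ Δd with Δd having -150 in the Automotive component and 0 elsewhere.
So Δx_1 = L_12 · (-150), where L_12 = adj(I−A)_12 / det(I−A) = 0.25 / 0.4050.
Δx_1 = 0.25 × (-150) / 0.4050 = -37.50 / 0.4050 ≈ -92.6.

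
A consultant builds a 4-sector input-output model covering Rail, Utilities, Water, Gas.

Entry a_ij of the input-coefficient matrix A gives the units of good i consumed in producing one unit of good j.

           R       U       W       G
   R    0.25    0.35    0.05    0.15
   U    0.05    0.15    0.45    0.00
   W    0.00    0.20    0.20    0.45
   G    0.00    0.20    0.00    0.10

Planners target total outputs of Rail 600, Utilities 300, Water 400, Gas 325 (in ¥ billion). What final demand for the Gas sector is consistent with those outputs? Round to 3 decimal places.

d_G = 232.500

I − A =
  [   0.75    -0.35    -0.05    -0.15]
  [  -0.05     0.85    -0.45     0.00]
  [   0.00    -0.20     0.80    -0.45]
  [   0.00    -0.20     0.00     0.90]
d = (I − A) x:
  d_R = (+0.75)·600 + (-0.35)·300 + (-0.05)·400 + (-0.15)·325 = 276.250
  d_U = (-0.05)·600 + (+0.85)·300 + (-0.45)·400 + (+0.00)·325 = 45.000
  d_W = (+0.00)·600 + (-0.20)·300 + (+0.80)·400 + (-0.45)·325 = 113.750
  d_G = (+0.00)·600 + (-0.20)·300 + (+0.00)·400 + (+0.90)·325 = 232.500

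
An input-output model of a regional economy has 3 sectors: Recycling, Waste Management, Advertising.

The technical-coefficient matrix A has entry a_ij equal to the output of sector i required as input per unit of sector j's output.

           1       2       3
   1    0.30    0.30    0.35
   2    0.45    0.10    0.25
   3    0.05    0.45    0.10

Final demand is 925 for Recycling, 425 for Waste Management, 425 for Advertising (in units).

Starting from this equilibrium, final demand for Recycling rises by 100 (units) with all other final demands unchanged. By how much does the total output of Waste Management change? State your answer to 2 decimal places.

Δx_2 = 151.06

I − A =
  [   0.70    -0.30    -0.35]
  [  -0.45     0.90    -0.25]
  [  -0.05    -0.45     0.90]
Cofactors of I−A, C_ij = (−1)^(i+j)·(minor ij) (rows/columns in the sector order above):
  C_11 = (0.90)(0.90) − (-0.25)(-0.45) = 0.6975
  C_12 = −[(-0.45)(0.90) − (-0.25)(-0.05)] = 0.4175
  C_13 = (-0.45)(-0.45) − (0.90)(-0.05) = 0.2475
  C_21 = −[(-0.30)(0.90) − (-0.35)(-0.45)] = 0.4275
  C_22 = (0.70)(0.90) − (-0.35)(-0.05) = 0.6125
  C_23 = −[(0.70)(-0.45) − (-0.30)(-0.05)] = 0.3300
  C_31 = (-0.30)(-0.25) − (-0.35)(0.90) = 0.3900
  C_32 = −[(0.70)(-0.25) − (-0.35)(-0.45)] = 0.3325
  C_33 = (0.70)(0.90) − (-0.30)(-0.45) = 0.4950
det(I−A) = Σ_j (I−A)_1j·C_1j = (0.70)(0.6975) + (-0.30)(0.4175) + (-0.35)(0.2475) = 0.276375
adj(I−A) = Cᵀ =
  [ 0.6975   0.4275   0.3900]
  [ 0.4175   0.6125   0.3325]
  [ 0.2475   0.3300   0.4950]
(I − A)⁻¹ = adj(I−A) / det(I−A) ≈
  [   2.5237     1.5468     1.4111]
  [   1.5106     2.2162     1.2031]
  [   0.8955     1.1940     1.7910]
Δx = (I − A)⁻¹ Δd with Δd having +100 in the Recycling component and 0 elsewhere.
So Δx_2 = L_21 · (+100), where L_21 = adj(I−A)_21 / det(I−A) = 0.4175 / 0.276375.
Δx_2 = 0.4175 × (+100) / 0.276375 = 41.75 / 0.276375 ≈ 151.06.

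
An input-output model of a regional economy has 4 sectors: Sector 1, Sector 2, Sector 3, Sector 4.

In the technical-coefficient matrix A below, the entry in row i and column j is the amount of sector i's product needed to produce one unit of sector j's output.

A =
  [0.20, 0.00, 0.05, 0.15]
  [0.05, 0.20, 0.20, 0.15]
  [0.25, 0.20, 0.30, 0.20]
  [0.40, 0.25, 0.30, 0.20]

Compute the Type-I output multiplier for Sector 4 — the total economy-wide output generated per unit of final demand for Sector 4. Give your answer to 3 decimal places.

m_4 = 3.970

I − A =
  [   0.80     0.00    -0.05    -0.15]
  [  -0.05     0.80    -0.20    -0.15]
  [  -0.25    -0.20     0.70    -0.20]
  [  -0.40    -0.25    -0.30     0.80]
Compute the cofactors C_ij = (−1)^(i+j)·(3×3 minor ij) of I−A; the adjugate is their transpose:
adj(I−A) = Cᵀ =
  [ 0.322750   0.045750   0.073625   0.087500]
  [ 0.134250   0.332750   0.159250   0.127375]
  [ 0.237125   0.165375   0.432125   0.183500]
  [ 0.292250   0.188875   0.248625   0.405500]
det(I−A) = Σ_j (I−A)_1j·C_1j = (0.80)(0.322750) + (0.00)(0.134250) + (-0.05)(0.237125) + (-0.15)(0.292250) = 0.20250625
(I − A)⁻¹ = adj(I−A) / det(I−A) ≈
  [   1.5938     0.2259     0.3636     0.4321]
  [   0.6629     1.6432     0.7864     0.6290]
  [   1.1710     0.8166     2.1339     0.9061]
  [   1.4432     0.9327     1.2277     2.0024]
The output multiplier for sector j is the column-j sum of the Leontief inverse (I − A)⁻¹ = adj(I−A) / det(I−A).
Column 4 of adj(I−A): (0.087500, 0.127375, 0.183500, 0.405500); det(I−A) = 0.20250625.
m_4 = (0.087500 + 0.127375 + 0.183500 + 0.405500) / 0.20250625 = 0.803875 / 0.20250625 ≈ 3.970.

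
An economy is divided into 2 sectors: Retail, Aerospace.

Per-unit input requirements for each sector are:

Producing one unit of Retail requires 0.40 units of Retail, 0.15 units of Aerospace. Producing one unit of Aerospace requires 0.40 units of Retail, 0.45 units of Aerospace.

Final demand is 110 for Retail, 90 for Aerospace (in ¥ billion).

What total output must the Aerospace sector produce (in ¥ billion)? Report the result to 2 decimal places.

I − A =
  [   0.60    -0.40]
  [  -0.15     0.55]
det(I−A) = (0.60)(0.55) − (-0.40)(-0.15) = 0.2700
adj(I−A) = [[0.55, 0.40], [0.15, 0.60]]
(I − A)⁻¹ = adj(I−A) / det(I−A) ≈
  [   2.0370     1.4815]
  [   0.5556     2.2222]
x = (I − A)⁻¹ d = adj(I−A)·d / det(I−A), with det(I−A) = 0.2700:
  x_1 = (0.55·110 + 0.40·90) / 0.2700 = 96.50 / 0.2700 ≈ 357.41
  x_2 = (0.15·110 + 0.60·90) / 0.2700 = 70.50 / 0.2700 ≈ 261.11

x_2 = 261.11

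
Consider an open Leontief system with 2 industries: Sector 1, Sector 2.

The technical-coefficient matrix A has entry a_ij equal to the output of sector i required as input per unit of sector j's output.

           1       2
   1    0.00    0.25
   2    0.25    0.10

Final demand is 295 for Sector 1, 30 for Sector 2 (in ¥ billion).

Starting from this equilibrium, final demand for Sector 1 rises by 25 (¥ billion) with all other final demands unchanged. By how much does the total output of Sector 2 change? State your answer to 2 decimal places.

Δx_2 = 7.46

I − A =
  [   1.00    -0.25]
  [  -0.25     0.90]
det(I−A) = (1.00)(0.90) − (-0.25)(-0.25) = 0.8375
adj(I−A) = [[0.90, 0.25], [0.25, 1.00]]
(I − A)⁻¹ = adj(I−A) / det(I−A) ≈
  [   1.0746     0.2985]
  [   0.2985     1.1940]
Δx = (I − A)⁻¹ Δd with Δd having +25 in the Sector 1 component and 0 elsewhere.
So Δx_2 = L_21 · (+25), where L_21 = adj(I−A)_21 / det(I−A) = 0.25 / 0.8375.
Δx_2 = 0.25 × (+25) / 0.8375 = 6.25 / 0.8375 ≈ 7.46.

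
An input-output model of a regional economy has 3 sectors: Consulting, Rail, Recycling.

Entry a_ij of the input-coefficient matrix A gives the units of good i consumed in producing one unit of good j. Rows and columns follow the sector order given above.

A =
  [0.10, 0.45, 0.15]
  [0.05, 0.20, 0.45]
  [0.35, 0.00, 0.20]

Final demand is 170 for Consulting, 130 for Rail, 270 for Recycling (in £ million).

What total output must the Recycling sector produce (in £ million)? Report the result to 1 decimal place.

x_3 = 576.0

I − A =
  [   0.90    -0.45    -0.15]
  [  -0.05     0.80    -0.45]
  [  -0.35     0.00     0.80]
Cofactors of I−A, C_ij = (−1)^(i+j)·(minor ij) (rows/columns in the sector order above):
  C_11 = (0.80)(0.80) − (-0.45)(0.00) = 0.6400
  C_12 = −[(-0.05)(0.80) − (-0.45)(-0.35)] = 0.1975
  C_13 = (-0.05)(0.00) − (0.80)(-0.35) = 0.2800
  C_21 = −[(-0.45)(0.80) − (-0.15)(0.00)] = 0.3600
  C_22 = (0.90)(0.80) − (-0.15)(-0.35) = 0.6675
  C_23 = −[(0.90)(0.00) − (-0.45)(-0.35)] = 0.1575
  C_31 = (-0.45)(-0.45) − (-0.15)(0.80) = 0.3225
  C_32 = −[(0.90)(-0.45) − (-0.15)(-0.05)] = 0.4125
  C_33 = (0.90)(0.80) − (-0.45)(-0.05) = 0.6975
det(I−A) = Σ_j (I−A)_1j·C_1j = (0.90)(0.6400) + (-0.45)(0.1975) + (-0.15)(0.2800) = 0.445125
adj(I−A) = Cᵀ =
  [ 0.6400   0.3600   0.3225]
  [ 0.1975   0.6675   0.4125]
  [ 0.2800   0.1575   0.6975]
(I − A)⁻¹ = adj(I−A) / det(I−A) ≈
  [   1.4378     0.8088     0.7245]
  [   0.4437     1.4996     0.9267]
  [   0.6290     0.3538     1.5670]
x = (I − A)⁻¹ d = adj(I−A)·d / det(I−A), with det(I−A) = 0.445125:
  x_1 = (0.6400·170 + 0.3600·130 + 0.3225·270) / 0.445125 = 242.675 / 0.445125 ≈ 545.2
  x_2 = (0.1975·170 + 0.6675·130 + 0.4125·270) / 0.445125 = 231.725 / 0.445125 ≈ 520.6
  x_3 = (0.2800·170 + 0.1575·130 + 0.6975·270) / 0.445125 = 256.40 / 0.445125 ≈ 576.0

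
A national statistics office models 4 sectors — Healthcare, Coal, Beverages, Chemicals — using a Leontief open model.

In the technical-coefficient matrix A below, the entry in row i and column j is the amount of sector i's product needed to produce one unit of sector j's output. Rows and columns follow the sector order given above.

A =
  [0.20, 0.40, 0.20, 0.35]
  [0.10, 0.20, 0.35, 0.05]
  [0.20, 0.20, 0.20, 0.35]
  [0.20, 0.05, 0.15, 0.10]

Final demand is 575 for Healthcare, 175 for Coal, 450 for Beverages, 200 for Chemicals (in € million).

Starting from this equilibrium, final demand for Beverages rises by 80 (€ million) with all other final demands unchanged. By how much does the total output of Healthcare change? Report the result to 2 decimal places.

Δx_1 = 123.69

I − A =
  [   0.80    -0.40    -0.20    -0.35]
  [  -0.10     0.80    -0.35    -0.05]
  [  -0.20    -0.20     0.80    -0.35]
  [  -0.20    -0.05    -0.15     0.90]
Compute the cofactors C_ij = (−1)^(i+j)·(3×3 minor ij) of I−A; the adjugate is their transpose:
adj(I−A) = Cᵀ =
  [ 0.461375   0.331000   0.320625   0.322500]
  [ 0.163750   0.417500   0.258750   0.187500]
  [ 0.221250   0.247500   0.476250   0.285000]
  [ 0.148500   0.138000   0.165000   0.360000]
det(I−A) = Σ_j (I−A)_1j·C_1j = (0.80)(0.461375) + (-0.40)(0.163750) + (-0.20)(0.221250) + (-0.35)(0.148500) = 0.207375
(I − A)⁻¹ = adj(I−A) / det(I−A) ≈
  [   2.2248     1.5961     1.5461     1.5552]
  [   0.7896     2.0133     1.2477     0.9042]
  [   1.0669     1.1935     2.2966     1.3743]
  [   0.7161     0.6655     0.7957     1.7360]
Δx = (I − A)⁻¹ Δd with Δd having +80 in the Beverages component and 0 elsewhere.
So Δx_1 = L_13 · (+80), where L_13 = adj(I−A)_13 / det(I−A) = 0.320625 / 0.207375.
Δx_1 = 0.320625 × (+80) / 0.207375 = 25.65 / 0.207375 ≈ 123.69.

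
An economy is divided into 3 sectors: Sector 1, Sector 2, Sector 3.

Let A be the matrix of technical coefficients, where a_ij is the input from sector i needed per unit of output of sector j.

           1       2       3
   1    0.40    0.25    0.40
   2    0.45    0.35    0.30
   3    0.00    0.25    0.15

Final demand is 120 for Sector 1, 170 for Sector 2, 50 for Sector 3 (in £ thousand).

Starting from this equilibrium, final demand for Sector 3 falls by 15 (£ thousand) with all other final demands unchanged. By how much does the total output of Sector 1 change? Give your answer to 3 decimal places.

I − A =
  [   0.60    -0.25    -0.40]
  [  -0.45     0.65    -0.30]
  [   0.00    -0.25     0.85]
Cofactors of I−A, C_ij = (−1)^(i+j)·(minor ij) (rows/columns in the sector order above):
  C_11 = (0.65)(0.85) − (-0.30)(-0.25) = 0.4775
  C_12 = −[(-0.45)(0.85) − (-0.30)(0.00)] = 0.3825
  C_13 = (-0.45)(-0.25) − (0.65)(0.00) = 0.1125
  C_21 = −[(-0.25)(0.85) − (-0.40)(-0.25)] = 0.3125
  C_22 = (0.60)(0.85) − (-0.40)(0.00) = 0.5100
  C_23 = −[(0.60)(-0.25) − (-0.25)(0.00)] = 0.1500
  C_31 = (-0.25)(-0.30) − (-0.40)(0.65) = 0.3350
  C_32 = −[(0.60)(-0.30) − (-0.40)(-0.45)] = 0.3600
  C_33 = (0.60)(0.65) − (-0.25)(-0.45) = 0.2775
det(I−A) = Σ_j (I−A)_1j·C_1j = (0.60)(0.4775) + (-0.25)(0.3825) + (-0.40)(0.1125) = 0.145875
adj(I−A) = Cᵀ =
  [ 0.4775   0.3125   0.3350]
  [ 0.3825   0.5100   0.3600]
  [ 0.1125   0.1500   0.2775]
(I − A)⁻¹ = adj(I−A) / det(I−A) ≈
  [   3.2734     2.1422     2.2965]
  [   2.6221     3.4961     2.4679]
  [   0.7712     1.0283     1.9023]
Δx = (I − A)⁻¹ Δd with Δd having -15 in the Sector 3 component and 0 elsewhere.
So Δx_1 = L_13 · (-15), where L_13 = adj(I−A)_13 / det(I−A) = 0.3350 / 0.145875.
Δx_1 = 0.3350 × (-15) / 0.145875 = -5.025 / 0.145875 ≈ -34.447.

Δx_1 = -34.447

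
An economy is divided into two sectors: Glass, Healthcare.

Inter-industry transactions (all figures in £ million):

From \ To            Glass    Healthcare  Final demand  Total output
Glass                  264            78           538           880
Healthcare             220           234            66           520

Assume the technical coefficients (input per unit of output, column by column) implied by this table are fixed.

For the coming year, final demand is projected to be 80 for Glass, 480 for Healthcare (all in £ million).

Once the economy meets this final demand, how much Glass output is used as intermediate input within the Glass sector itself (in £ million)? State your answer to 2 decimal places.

Technical coefficients a_ij = z_ij / X_j:
  a_GG = 264/880 = 0.30, a_HG = 220/880 = 0.25
  a_GH = 78/520 = 0.15, a_HH = 234/520 = 0.45
I − A =
  [   0.70    -0.15]
  [  -0.25     0.55]
det(I−A) = (0.70)(0.55) − (-0.15)(-0.25) = 0.3475
adj(I−A) = [[0.55, 0.15], [0.25, 0.70]]
(I − A)⁻¹ = adj(I−A) / det(I−A) ≈
  [   1.5827     0.4317]
  [   0.7194     2.0144]
First solve x = (I − A)⁻¹ d = adj(I−A)·d / det(I−A); in particular x_G = (0.55·80 + 0.15·480) / 0.3475 = 116.00 / 0.3475 ≈ 333.8129.
Intermediate flow from G to G: z_GG = a_GG · x_G = 0.30 × 116.00 / 0.3475 = 34.80 / 0.3475 ≈ 100.14.

z_GG = 100.14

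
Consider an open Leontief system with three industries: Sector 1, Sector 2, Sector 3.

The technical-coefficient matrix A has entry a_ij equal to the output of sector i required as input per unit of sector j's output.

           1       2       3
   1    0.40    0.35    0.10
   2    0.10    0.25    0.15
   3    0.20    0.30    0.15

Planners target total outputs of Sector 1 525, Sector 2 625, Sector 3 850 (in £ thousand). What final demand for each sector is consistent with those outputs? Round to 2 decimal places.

d_1 = 11.25, d_2 = 288.75, d_3 = 430.00

I − A =
  [   0.60    -0.35    -0.10]
  [  -0.10     0.75    -0.15]
  [  -0.20    -0.30     0.85]
d = (I − A) x:
  d_1 = (+0.60)·525 + (-0.35)·625 + (-0.10)·850 = 11.25
  d_2 = (-0.10)·525 + (+0.75)·625 + (-0.15)·850 = 288.75
  d_3 = (-0.20)·525 + (-0.30)·625 + (+0.85)·850 = 430.00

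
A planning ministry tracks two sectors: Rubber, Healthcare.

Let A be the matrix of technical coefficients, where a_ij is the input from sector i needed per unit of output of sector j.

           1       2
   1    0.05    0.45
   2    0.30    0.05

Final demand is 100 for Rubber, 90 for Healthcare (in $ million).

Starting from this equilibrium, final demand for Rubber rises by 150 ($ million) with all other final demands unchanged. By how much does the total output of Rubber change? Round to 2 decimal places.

Δx_1 = 185.67

I − A =
  [   0.95    -0.45]
  [  -0.30     0.95]
det(I−A) = (0.95)(0.95) − (-0.45)(-0.30) = 0.7675
adj(I−A) = [[0.95, 0.45], [0.30, 0.95]]
(I − A)⁻¹ = adj(I−A) / det(I−A) ≈
  [   1.2378     0.5863]
  [   0.3909     1.2378]
Δx = (I − A)⁻¹ Δd with Δd having +150 in the Rubber component and 0 elsewhere.
So Δx_1 = L_11 · (+150), where L_11 = adj(I−A)_11 / det(I−A) = 0.95 / 0.7675.
Δx_1 = 0.95 × (+150) / 0.7675 = 142.50 / 0.7675 ≈ 185.67.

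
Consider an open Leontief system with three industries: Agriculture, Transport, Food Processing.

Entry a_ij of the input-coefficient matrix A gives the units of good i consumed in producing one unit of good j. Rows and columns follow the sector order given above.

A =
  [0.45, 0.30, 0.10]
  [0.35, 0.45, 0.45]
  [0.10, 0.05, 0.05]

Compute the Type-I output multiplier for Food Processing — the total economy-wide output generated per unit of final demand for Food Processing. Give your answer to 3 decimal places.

m_F = 4.337

I − A =
  [   0.55    -0.30    -0.10]
  [  -0.35     0.55    -0.45]
  [  -0.10    -0.05     0.95]
Cofactors of I−A, C_ij = (−1)^(i+j)·(minor ij) (rows/columns in the sector order above):
  C_11 = (0.55)(0.95) − (-0.45)(-0.05) = 0.5000
  C_12 = −[(-0.35)(0.95) − (-0.45)(-0.10)] = 0.3775
  C_13 = (-0.35)(-0.05) − (0.55)(-0.10) = 0.0725
  C_21 = −[(-0.30)(0.95) − (-0.10)(-0.05)] = 0.2900
  C_22 = (0.55)(0.95) − (-0.10)(-0.10) = 0.5125
  C_23 = −[(0.55)(-0.05) − (-0.30)(-0.10)] = 0.0575
  C_31 = (-0.30)(-0.45) − (-0.10)(0.55) = 0.1900
  C_32 = −[(0.55)(-0.45) − (-0.10)(-0.35)] = 0.2825
  C_33 = (0.55)(0.55) − (-0.30)(-0.35) = 0.1975
det(I−A) = Σ_j (I−A)_1j·C_1j = (0.55)(0.5000) + (-0.30)(0.3775) + (-0.10)(0.0725) = 0.1545
adj(I−A) = Cᵀ =
  [ 0.5000   0.2900   0.1900]
  [ 0.3775   0.5125   0.2825]
  [ 0.0725   0.0575   0.1975]
(I − A)⁻¹ = adj(I−A) / det(I−A) ≈
  [   3.2362     1.8770     1.2298]
  [   2.4434     3.3172     1.8285]
  [   0.4693     0.3722     1.2783]
The output multiplier for sector j is the column-j sum of the Leontief inverse (I − A)⁻¹ = adj(I−A) / det(I−A).
Column F of adj(I−A): (0.1900, 0.2825, 0.1975); det(I−A) = 0.1545.
m_F = (0.1900 + 0.2825 + 0.1975) / 0.1545 = 0.67 / 0.1545 ≈ 4.337.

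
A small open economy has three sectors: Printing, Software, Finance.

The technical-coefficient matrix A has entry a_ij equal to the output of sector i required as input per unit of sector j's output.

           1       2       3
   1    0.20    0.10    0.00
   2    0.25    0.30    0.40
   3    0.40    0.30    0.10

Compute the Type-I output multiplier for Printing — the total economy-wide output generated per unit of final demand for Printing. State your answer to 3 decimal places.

I − A =
  [   0.80    -0.10     0.00]
  [  -0.25     0.70    -0.40]
  [  -0.40    -0.30     0.90]
Cofactors of I−A, C_ij = (−1)^(i+j)·(minor ij) (rows/columns in the sector order above):
  C_11 = (0.70)(0.90) − (-0.40)(-0.30) = 0.5100
  C_12 = −[(-0.25)(0.90) − (-0.40)(-0.40)] = 0.3850
  C_13 = (-0.25)(-0.30) − (0.70)(-0.40) = 0.3550
  C_21 = −[(-0.10)(0.90) − (0.00)(-0.30)] = 0.0900
  C_22 = (0.80)(0.90) − (0.00)(-0.40) = 0.7200
  C_23 = −[(0.80)(-0.30) − (-0.10)(-0.40)] = 0.2800
  C_31 = (-0.10)(-0.40) − (0.00)(0.70) = 0.0400
  C_32 = −[(0.80)(-0.40) − (0.00)(-0.25)] = 0.3200
  C_33 = (0.80)(0.70) − (-0.10)(-0.25) = 0.5350
det(I−A) = Σ_j (I−A)_1j·C_1j = (0.80)(0.5100) + (-0.10)(0.3850) + (0.00)(0.3550) = 0.3695
adj(I−A) = Cᵀ =
  [ 0.5100   0.0900   0.0400]
  [ 0.3850   0.7200   0.3200]
  [ 0.3550   0.2800   0.5350]
(I − A)⁻¹ = adj(I−A) / det(I−A) ≈
  [   1.3802     0.2436     0.1083]
  [   1.0419     1.9486     0.8660]
  [   0.9608     0.7578     1.4479]
The output multiplier for sector j is the column-j sum of the Leontief inverse (I − A)⁻¹ = adj(I−A) / det(I−A).
Column 1 of adj(I−A): (0.5100, 0.3850, 0.3550); det(I−A) = 0.3695.
m_1 = (0.5100 + 0.3850 + 0.3550) / 0.3695 = 1.25 / 0.3695 ≈ 3.383.

m_1 = 3.383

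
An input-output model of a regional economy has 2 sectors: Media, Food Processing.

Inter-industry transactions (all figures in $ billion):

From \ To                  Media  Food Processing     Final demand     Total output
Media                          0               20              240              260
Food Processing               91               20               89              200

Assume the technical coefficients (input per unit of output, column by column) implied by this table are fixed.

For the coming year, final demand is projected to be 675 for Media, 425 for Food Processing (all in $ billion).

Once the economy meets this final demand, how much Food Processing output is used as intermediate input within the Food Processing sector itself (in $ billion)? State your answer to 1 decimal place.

Technical coefficients a_ij = z_ij / X_j:
  a_MM = 0/260 = 0.00, a_FM = 91/260 = 0.35
  a_MF = 20/200 = 0.10, a_FF = 20/200 = 0.10
I − A =
  [   1.00    -0.10]
  [  -0.35     0.90]
det(I−A) = (1.00)(0.90) − (-0.10)(-0.35) = 0.8650
adj(I−A) = [[0.90, 0.10], [0.35, 1.00]]
(I − A)⁻¹ = adj(I−A) / det(I−A) ≈
  [   1.0405     0.1156]
  [   0.4046     1.1561]
First solve x = (I − A)⁻¹ d = adj(I−A)·d / det(I−A); in particular x_F = (0.35·675 + 1.00·425) / 0.8650 = 661.25 / 0.8650 ≈ 764.451.
Intermediate flow from F to F: z_FF = a_FF · x_F = 0.10 × 661.25 / 0.8650 = 66.125 / 0.8650 ≈ 76.4.

z_FF = 76.4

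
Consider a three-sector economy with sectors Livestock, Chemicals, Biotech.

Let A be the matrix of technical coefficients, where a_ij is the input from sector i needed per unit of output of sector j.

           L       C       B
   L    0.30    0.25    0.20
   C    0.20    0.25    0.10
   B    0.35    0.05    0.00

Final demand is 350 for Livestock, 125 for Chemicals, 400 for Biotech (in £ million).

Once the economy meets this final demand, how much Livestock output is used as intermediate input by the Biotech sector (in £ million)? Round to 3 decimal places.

z_LB = 147.306

I − A =
  [   0.70    -0.25    -0.20]
  [  -0.20     0.75    -0.10]
  [  -0.35    -0.05     1.00]
Cofactors of I−A, C_ij = (−1)^(i+j)·(minor ij) (rows/columns in the sector order above):
  C_11 = (0.75)(1.00) − (-0.10)(-0.05) = 0.7450
  C_12 = −[(-0.20)(1.00) − (-0.10)(-0.35)] = 0.2350
  C_13 = (-0.20)(-0.05) − (0.75)(-0.35) = 0.2725
  C_21 = −[(-0.25)(1.00) − (-0.20)(-0.05)] = 0.2600
  C_22 = (0.70)(1.00) − (-0.20)(-0.35) = 0.6300
  C_23 = −[(0.70)(-0.05) − (-0.25)(-0.35)] = 0.1225
  C_31 = (-0.25)(-0.10) − (-0.20)(0.75) = 0.1750
  C_32 = −[(0.70)(-0.10) − (-0.20)(-0.20)] = 0.1100
  C_33 = (0.70)(0.75) − (-0.25)(-0.20) = 0.4750
det(I−A) = Σ_j (I−A)_1j·C_1j = (0.70)(0.7450) + (-0.25)(0.2350) + (-0.20)(0.2725) = 0.40825
adj(I−A) = Cᵀ =
  [ 0.7450   0.2600   0.1750]
  [ 0.2350   0.6300   0.1100]
  [ 0.2725   0.1225   0.4750]
(I − A)⁻¹ = adj(I−A) / det(I−A) ≈
  [   1.8249     0.6369     0.4287]
  [   0.5756     1.5432     0.2694]
  [   0.6675     0.3001     1.1635]
First solve x = (I − A)⁻¹ d = adj(I−A)·d / det(I−A); in particular x_B = (0.2725·350 + 0.1225·125 + 0.4750·400) / 0.40825 = 300.6875 / 0.40825 ≈ 736.52786.
Intermediate flow from L to B: z_LB = a_LB · x_B = 0.20 × 300.6875 / 0.40825 = 60.1375 / 0.40825 ≈ 147.306.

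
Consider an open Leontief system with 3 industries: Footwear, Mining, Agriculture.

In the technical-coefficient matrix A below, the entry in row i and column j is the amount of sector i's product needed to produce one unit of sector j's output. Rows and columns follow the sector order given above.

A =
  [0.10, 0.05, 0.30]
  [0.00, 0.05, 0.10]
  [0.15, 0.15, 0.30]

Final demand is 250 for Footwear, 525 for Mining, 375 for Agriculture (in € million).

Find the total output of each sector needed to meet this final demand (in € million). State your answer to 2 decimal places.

x_F = 578.49, x_M = 636.43, x_A = 796.05

I − A =
  [   0.90    -0.05    -0.30]
  [   0.00     0.95    -0.10]
  [  -0.15    -0.15     0.70]
Cofactors of I−A, C_ij = (−1)^(i+j)·(minor ij) (rows/columns in the sector order above):
  C_11 = (0.95)(0.70) − (-0.10)(-0.15) = 0.6500
  C_12 = −[(0.00)(0.70) − (-0.10)(-0.15)] = 0.0150
  C_13 = (0.00)(-0.15) − (0.95)(-0.15) = 0.1425
  C_21 = −[(-0.05)(0.70) − (-0.30)(-0.15)] = 0.0800
  C_22 = (0.90)(0.70) − (-0.30)(-0.15) = 0.5850
  C_23 = −[(0.90)(-0.15) − (-0.05)(-0.15)] = 0.1425
  C_31 = (-0.05)(-0.10) − (-0.30)(0.95) = 0.2900
  C_32 = −[(0.90)(-0.10) − (-0.30)(0.00)] = 0.0900
  C_33 = (0.90)(0.95) − (-0.05)(0.00) = 0.8550
det(I−A) = Σ_j (I−A)_1j·C_1j = (0.90)(0.6500) + (-0.05)(0.0150) + (-0.30)(0.1425) = 0.5415
adj(I−A) = Cᵀ =
  [ 0.6500   0.0800   0.2900]
  [ 0.0150   0.5850   0.0900]
  [ 0.1425   0.1425   0.8550]
(I − A)⁻¹ = adj(I−A) / det(I−A) ≈
  [   1.2004     0.1477     0.5355]
  [   0.0277     1.0803     0.1662]
  [   0.2632     0.2632     1.5789]
x = (I − A)⁻¹ d = adj(I−A)·d / det(I−A), with det(I−A) = 0.5415:
  x_F = (0.6500·250 + 0.0800·525 + 0.2900·375) / 0.5415 = 313.25 / 0.5415 ≈ 578.49
  x_M = (0.0150·250 + 0.5850·525 + 0.0900·375) / 0.5415 = 344.625 / 0.5415 ≈ 636.43
  x_A = (0.1425·250 + 0.1425·525 + 0.8550·375) / 0.5415 = 431.0625 / 0.5415 ≈ 796.05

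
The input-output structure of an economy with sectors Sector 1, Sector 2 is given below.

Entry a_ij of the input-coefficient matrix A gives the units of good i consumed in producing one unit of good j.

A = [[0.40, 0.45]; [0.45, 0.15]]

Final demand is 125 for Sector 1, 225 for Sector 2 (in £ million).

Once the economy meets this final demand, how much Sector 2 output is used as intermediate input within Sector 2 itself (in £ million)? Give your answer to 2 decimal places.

I − A =
  [   0.60    -0.45]
  [  -0.45     0.85]
det(I−A) = (0.60)(0.85) − (-0.45)(-0.45) = 0.3075
adj(I−A) = [[0.85, 0.45], [0.45, 0.60]]
(I − A)⁻¹ = adj(I−A) / det(I−A) ≈
  [   2.7642     1.4634]
  [   1.4634     1.9512]
First solve x = (I − A)⁻¹ d = adj(I−A)·d / det(I−A); in particular x_2 = (0.45·125 + 0.60·225) / 0.3075 = 191.25 / 0.3075 ≈ 621.9512.
Intermediate flow from 2 to 2: z_22 = a_22 · x_2 = 0.15 × 191.25 / 0.3075 = 28.6875 / 0.3075 ≈ 93.29.

z_22 = 93.29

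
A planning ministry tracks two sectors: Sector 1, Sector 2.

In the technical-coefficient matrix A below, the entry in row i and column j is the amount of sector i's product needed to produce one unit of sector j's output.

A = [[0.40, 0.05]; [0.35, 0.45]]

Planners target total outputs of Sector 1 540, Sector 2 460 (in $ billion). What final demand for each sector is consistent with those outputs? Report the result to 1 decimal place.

d_1 = 301.0, d_2 = 64.0

I − A =
  [   0.60    -0.05]
  [  -0.35     0.55]
d = (I − A) x:
  d_1 = (+0.60)·540 + (-0.05)·460 = 301.0
  d_2 = (-0.35)·540 + (+0.55)·460 = 64.0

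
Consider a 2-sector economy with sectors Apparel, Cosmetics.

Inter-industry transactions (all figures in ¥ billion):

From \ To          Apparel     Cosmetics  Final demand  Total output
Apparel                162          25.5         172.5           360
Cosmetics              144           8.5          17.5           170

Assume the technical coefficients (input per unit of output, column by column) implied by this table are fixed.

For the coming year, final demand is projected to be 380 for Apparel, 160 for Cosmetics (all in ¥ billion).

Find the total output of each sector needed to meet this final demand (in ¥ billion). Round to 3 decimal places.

Technical coefficients a_ij = z_ij / X_j:
  a_11 = 162/360 = 0.45, a_21 = 144/360 = 0.40
  a_12 = 25.5/170 = 0.15, a_22 = 8.5/170 = 0.05
I − A =
  [   0.55    -0.15]
  [  -0.40     0.95]
det(I−A) = (0.55)(0.95) − (-0.15)(-0.40) = 0.4625
adj(I−A) = [[0.95, 0.15], [0.40, 0.55]]
(I − A)⁻¹ = adj(I−A) / det(I−A) ≈
  [   2.0541     0.3243]
  [   0.8649     1.1892]
x = (I − A)⁻¹ d = adj(I−A)·d / det(I−A), with det(I−A) = 0.4625:
  x_1 = (0.95·380 + 0.15·160) / 0.4625 = 385.00 / 0.4625 ≈ 832.432
  x_2 = (0.40·380 + 0.55·160) / 0.4625 = 240.00 / 0.4625 ≈ 518.919

x_1 = 832.432, x_2 = 518.919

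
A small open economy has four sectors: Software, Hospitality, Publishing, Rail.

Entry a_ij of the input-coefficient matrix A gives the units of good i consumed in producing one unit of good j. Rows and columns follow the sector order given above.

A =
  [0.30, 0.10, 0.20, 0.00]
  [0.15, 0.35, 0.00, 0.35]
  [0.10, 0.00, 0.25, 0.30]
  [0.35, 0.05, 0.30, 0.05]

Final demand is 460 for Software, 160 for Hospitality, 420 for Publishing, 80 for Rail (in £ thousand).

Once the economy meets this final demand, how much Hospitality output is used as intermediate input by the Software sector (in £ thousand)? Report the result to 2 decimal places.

z_21 = 164.57

I − A =
  [   0.70    -0.10    -0.20     0.00]
  [  -0.15     0.65     0.00    -0.35]
  [  -0.10     0.00     0.75    -0.30]
  [  -0.35    -0.05    -0.30     0.95]
Compute the cofactors C_ij = (−1)^(i+j)·(3×3 minor ij) of I−A; the adjugate is their transpose:
adj(I−A) = Cᵀ =
  [ 0.39150   0.06525   0.13050   0.06525]
  [ 0.19575   0.39575   0.12650   0.18575]
  [ 0.13050   0.03050   0.39350   0.13550]
  [ 0.19575   0.05450   0.17900   0.31700]
det(I−A) = Σ_j (I−A)_1j·C_1j = (0.70)(0.39150) + (-0.10)(0.19575) + (-0.20)(0.13050) + (0.00)(0.19575) = 0.228375
(I − A)⁻¹ = adj(I−A) / det(I−A) ≈
  [   1.7143     0.2857     0.5714     0.2857]
  [   0.8571     1.7329     0.5539     0.8134]
  [   0.5714     0.1336     1.7230     0.5933]
  [   0.8571     0.2386     0.7838     1.3881]
First solve x = (I − A)⁻¹ d = adj(I−A)·d / det(I−A); in particular x_1 = (0.39150·460 + 0.06525·160 + 0.13050·420 + 0.06525·80) / 0.228375 = 250.56 / 0.228375 ≈ 1097.1429.
Intermediate flow from 2 to 1: z_21 = a_21 · x_1 = 0.15 × 250.56 / 0.228375 = 37.584 / 0.228375 ≈ 164.57.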